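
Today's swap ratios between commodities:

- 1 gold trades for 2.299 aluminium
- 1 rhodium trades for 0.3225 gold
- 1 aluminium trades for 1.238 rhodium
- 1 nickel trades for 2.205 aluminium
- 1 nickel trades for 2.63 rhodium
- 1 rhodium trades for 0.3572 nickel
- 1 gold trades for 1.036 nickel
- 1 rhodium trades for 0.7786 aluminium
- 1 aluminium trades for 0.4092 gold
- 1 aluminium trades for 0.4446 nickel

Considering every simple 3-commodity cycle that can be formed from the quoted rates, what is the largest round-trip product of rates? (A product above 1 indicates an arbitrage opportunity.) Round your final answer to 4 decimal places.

nickel→aluminium→rhodium→nickel: 2.205 × 1.238 × 0.3572 = 0.97508
nickel→aluminium→gold→nickel: 2.205 × 0.4092 × 1.036 = 0.93477
aluminium→rhodium→gold→aluminium: 1.238 × 0.3225 × 2.299 = 0.91789
nickel→rhodium→aluminium→nickel: 2.63 × 0.7786 × 0.4446 = 0.91042
nickel→rhodium→gold→nickel: 2.63 × 0.3225 × 1.036 = 0.87871
Maximum is nickel→aluminium→rhodium→nickel at 0.9751; no arbitrage — every cycle loses value.

0.9751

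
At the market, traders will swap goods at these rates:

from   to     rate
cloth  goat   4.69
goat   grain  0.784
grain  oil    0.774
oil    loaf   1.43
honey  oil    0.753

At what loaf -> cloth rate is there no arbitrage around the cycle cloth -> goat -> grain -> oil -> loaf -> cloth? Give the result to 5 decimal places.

0.24572

Known legs of the cycle: 4.69 × 0.784 × 0.774 × 1.43 = 4.0697328672
For no arbitrage the full-cycle product must be 1, so the missing rate is 1 / 4.0697328672 ≈ 0.2457164.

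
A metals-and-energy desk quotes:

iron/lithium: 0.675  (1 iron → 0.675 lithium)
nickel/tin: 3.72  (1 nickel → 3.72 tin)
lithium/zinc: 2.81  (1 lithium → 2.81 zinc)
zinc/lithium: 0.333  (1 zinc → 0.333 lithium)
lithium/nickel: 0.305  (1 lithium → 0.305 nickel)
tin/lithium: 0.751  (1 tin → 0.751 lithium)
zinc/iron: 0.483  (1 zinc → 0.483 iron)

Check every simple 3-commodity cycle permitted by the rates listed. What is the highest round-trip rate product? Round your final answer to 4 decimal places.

iron→lithium→zinc→iron: 0.675 × 2.81 × 0.483 = 0.91613
tin→lithium→nickel→tin: 0.751 × 0.305 × 3.72 = 0.85208
Maximum is iron→lithium→zinc→iron at 0.9161; no arbitrage — every cycle loses value.

0.9161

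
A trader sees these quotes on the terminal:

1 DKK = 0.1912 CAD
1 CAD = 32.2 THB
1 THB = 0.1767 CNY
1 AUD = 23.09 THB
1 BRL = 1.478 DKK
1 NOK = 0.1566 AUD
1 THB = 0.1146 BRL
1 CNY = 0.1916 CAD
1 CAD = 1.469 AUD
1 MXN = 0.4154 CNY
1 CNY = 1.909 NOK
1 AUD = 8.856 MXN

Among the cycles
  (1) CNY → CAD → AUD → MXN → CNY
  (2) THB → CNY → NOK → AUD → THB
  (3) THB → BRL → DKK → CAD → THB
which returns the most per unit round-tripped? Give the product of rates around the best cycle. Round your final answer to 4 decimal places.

(1) 0.1916 × 1.469 × 8.856 × 0.4154 = 1.03543
(2) 0.1767 × 1.909 × 0.1566 × 23.09 = 1.21971
(3) 0.1146 × 1.478 × 0.1912 × 32.2 = 1.04280
Highest is cycle (2) at 1.2197 (>1, arbitrage).

1.2197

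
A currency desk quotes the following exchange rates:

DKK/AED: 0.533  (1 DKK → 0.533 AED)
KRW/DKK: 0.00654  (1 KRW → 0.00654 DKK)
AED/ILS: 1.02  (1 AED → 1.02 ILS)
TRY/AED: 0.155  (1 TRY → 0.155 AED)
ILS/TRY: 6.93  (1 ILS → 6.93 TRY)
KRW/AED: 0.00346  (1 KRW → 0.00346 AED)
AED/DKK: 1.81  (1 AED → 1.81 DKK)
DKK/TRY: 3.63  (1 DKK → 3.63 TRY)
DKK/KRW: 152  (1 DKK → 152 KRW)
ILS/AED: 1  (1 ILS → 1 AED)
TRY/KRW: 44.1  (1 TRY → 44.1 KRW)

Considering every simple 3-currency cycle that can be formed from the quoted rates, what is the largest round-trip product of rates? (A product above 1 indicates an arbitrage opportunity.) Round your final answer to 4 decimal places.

1.0956

ILS→TRY→AED→ILS: 6.93 × 0.155 × 1.02 = 1.09563
KRW→DKK→TRY→KRW: 0.00654 × 3.63 × 44.1 = 1.04694
DKK→TRY→AED→DKK: 3.63 × 0.155 × 1.81 = 1.01840
KRW→AED→DKK→KRW: 0.00346 × 1.81 × 152 = 0.95192
Maximum is ILS→TRY→AED→ILS at 1.0956; arbitrage exists.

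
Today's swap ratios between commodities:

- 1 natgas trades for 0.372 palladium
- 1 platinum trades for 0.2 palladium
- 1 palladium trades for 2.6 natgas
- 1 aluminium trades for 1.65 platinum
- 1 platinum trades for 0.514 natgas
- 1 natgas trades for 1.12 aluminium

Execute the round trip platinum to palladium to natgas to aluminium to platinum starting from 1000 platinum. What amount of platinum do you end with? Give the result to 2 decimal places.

1000 platinum × 0.2 = 200 palladium
200 palladium × 2.6 = 520 natgas
520 natgas × 1.12 = 582.4 aluminium
582.4 aluminium × 1.65 = 960.96 platinum

960.96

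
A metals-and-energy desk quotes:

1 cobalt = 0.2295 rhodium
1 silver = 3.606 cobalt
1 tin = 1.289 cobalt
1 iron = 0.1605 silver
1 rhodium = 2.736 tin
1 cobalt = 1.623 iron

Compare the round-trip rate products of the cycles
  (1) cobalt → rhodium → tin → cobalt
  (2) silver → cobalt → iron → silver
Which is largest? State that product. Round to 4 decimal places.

(1) 0.2295 × 2.736 × 1.289 = 0.80938
(2) 3.606 × 1.623 × 0.1605 = 0.93933
Highest is cycle (2) at 0.9393 (≤1, no arbitrage).

0.9393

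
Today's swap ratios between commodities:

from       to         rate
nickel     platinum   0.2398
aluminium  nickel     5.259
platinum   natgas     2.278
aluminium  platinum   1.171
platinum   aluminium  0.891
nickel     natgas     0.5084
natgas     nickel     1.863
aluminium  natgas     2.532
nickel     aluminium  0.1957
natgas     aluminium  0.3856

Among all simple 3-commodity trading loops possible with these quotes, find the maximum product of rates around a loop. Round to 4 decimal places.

aluminium→nickel→platinum→aluminium: 5.259 × 0.2398 × 0.891 = 1.12365
natgas→aluminium→nickel→natgas: 0.3856 × 5.259 × 0.5084 = 1.03097
natgas→aluminium→platinum→natgas: 0.3856 × 1.171 × 2.278 = 1.02860
natgas→nickel→platinum→natgas: 1.863 × 0.2398 × 2.278 = 1.01769
natgas→nickel→aluminium→natgas: 1.863 × 0.1957 × 2.532 = 0.92314
Maximum is aluminium→nickel→platinum→aluminium at 1.1236; arbitrage exists.

1.1236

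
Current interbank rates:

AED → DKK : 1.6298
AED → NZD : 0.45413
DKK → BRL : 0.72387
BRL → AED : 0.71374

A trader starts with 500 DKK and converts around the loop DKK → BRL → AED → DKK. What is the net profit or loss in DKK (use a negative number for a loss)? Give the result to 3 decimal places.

500 DKK × 0.72387 = 361.935 BRL
361.935 BRL × 0.71374 = 258.3274869 AED
258.3274869 AED × 1.6298 = 421.02213814962 DKK
Net change: 421.02213814962 − 500 = -78.97786185038 DKK

-78.978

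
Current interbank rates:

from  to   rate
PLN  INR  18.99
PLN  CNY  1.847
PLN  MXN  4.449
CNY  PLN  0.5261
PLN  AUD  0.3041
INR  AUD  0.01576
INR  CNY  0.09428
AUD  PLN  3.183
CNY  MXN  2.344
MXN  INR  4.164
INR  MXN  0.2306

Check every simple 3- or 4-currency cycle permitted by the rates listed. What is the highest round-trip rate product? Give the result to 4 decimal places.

0.9526

INR→AUD→PLN→INR: 0.01576 × 3.183 × 18.99 = 0.95262
INR→CNY→PLN→INR: 0.09428 × 0.5261 × 18.99 = 0.94192
INR→AUD→PLN→MXN→INR: 0.01576 × 3.183 × 4.449 × 4.164 = 0.92932
INR→CNY→MXN→INR: 0.09428 × 2.344 × 4.164 = 0.92021
INR→CNY→PLN→MXN→INR: 0.09428 × 0.5261 × 4.449 × 4.164 = 0.91888
Maximum is INR→AUD→PLN→INR at 0.9526; no arbitrage — every cycle loses value.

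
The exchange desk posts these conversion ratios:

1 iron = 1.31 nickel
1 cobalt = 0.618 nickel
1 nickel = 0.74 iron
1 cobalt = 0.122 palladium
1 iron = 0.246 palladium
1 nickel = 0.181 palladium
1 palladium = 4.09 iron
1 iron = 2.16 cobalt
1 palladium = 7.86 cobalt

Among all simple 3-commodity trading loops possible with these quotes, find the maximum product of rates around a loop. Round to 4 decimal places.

1.0778

iron→cobalt→palladium→iron: 2.16 × 0.122 × 4.09 = 1.07780
iron→cobalt→nickel→iron: 2.16 × 0.618 × 0.74 = 0.98781
iron→nickel→palladium→iron: 1.31 × 0.181 × 4.09 = 0.96978
cobalt→nickel→palladium→cobalt: 0.618 × 0.181 × 7.86 = 0.87920
Maximum is iron→cobalt→palladium→iron at 1.0778; arbitrage exists.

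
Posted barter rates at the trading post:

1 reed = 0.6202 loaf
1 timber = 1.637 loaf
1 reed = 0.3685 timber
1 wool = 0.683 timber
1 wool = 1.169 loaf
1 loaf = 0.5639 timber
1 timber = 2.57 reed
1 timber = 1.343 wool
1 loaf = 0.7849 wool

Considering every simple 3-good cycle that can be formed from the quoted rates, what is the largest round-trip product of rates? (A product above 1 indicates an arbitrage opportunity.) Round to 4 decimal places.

0.8988

loaf→timber→reed→loaf: 0.5639 × 2.57 × 0.6202 = 0.89881
loaf→timber→wool→loaf: 0.5639 × 1.343 × 1.169 = 0.88530
loaf→wool→timber→loaf: 0.7849 × 0.683 × 1.637 = 0.87757
Maximum is loaf→timber→reed→loaf at 0.8988; no arbitrage — every cycle loses value.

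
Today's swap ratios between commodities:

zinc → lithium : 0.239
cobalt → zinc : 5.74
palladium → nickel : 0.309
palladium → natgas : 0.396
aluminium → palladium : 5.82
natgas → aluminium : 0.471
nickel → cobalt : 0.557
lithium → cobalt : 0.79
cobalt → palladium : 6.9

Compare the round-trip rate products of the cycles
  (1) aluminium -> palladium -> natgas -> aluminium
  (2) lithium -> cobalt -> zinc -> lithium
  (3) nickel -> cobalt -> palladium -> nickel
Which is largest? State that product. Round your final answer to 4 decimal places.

(1) 5.82 × 0.396 × 0.471 = 1.08552
(2) 0.79 × 5.74 × 0.239 = 1.08377
(3) 0.557 × 6.9 × 0.309 = 1.18758
Highest is cycle (3) at 1.1876 (>1, arbitrage).

1.1876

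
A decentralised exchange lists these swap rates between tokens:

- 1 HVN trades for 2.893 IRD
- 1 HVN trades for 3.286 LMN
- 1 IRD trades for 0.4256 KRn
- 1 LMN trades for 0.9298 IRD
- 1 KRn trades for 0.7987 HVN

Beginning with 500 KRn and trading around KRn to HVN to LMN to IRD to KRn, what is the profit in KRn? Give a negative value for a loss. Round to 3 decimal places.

500 KRn × 0.7987 = 399.35 HVN
399.35 HVN × 3.286 = 1312.2641 LMN
1312.2641 LMN × 0.9298 = 1220.14316018 IRD
1220.14316018 IRD × 0.4256 = 519.292928972608 KRn
Net change: 519.292928972608 − 500 = 19.292928972608 KRn

19.293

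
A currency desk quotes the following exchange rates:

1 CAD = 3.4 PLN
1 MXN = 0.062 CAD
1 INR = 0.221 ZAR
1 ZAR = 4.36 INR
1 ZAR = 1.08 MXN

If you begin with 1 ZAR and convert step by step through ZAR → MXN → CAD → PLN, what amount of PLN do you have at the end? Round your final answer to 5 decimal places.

0.22766

1 ZAR × 1.08 = 1.08 MXN
1.08 MXN × 0.062 = 0.06696 CAD
0.06696 CAD × 3.4 = 0.227664 PLN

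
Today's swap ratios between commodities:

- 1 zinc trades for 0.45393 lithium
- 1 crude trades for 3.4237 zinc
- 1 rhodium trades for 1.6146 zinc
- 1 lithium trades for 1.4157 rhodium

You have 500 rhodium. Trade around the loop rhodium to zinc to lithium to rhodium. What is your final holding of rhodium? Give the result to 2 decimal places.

500 rhodium × 1.6146 = 807.3 zinc
807.3 zinc × 0.45393 = 366.457689 lithium
366.457689 lithium × 1.4157 = 518.7941503173 rhodium

518.79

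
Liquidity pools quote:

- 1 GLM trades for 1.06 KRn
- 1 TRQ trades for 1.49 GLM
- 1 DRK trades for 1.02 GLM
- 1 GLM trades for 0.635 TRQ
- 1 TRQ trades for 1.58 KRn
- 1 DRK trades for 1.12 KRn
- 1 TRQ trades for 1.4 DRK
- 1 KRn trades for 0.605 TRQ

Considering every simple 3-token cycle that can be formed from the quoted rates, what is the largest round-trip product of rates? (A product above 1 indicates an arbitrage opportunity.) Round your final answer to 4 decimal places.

0.9555

TRQ→GLM→KRn→TRQ: 1.49 × 1.06 × 0.605 = 0.95554
TRQ→DRK→KRn→TRQ: 1.4 × 1.12 × 0.605 = 0.94864
TRQ→DRK→GLM→TRQ: 1.4 × 1.02 × 0.635 = 0.90678
Maximum is TRQ→GLM→KRn→TRQ at 0.9555; no arbitrage — every cycle loses value.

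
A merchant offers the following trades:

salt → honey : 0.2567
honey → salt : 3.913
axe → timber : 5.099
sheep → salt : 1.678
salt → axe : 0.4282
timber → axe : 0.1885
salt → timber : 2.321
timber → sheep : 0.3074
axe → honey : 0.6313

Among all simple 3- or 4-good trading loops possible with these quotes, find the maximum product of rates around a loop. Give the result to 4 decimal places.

1.1972

sheep→salt→timber→sheep: 1.678 × 2.321 × 0.3074 = 1.19721
sheep→salt→axe→timber→sheep: 1.678 × 0.4282 × 5.099 × 0.3074 = 1.12623
honey→salt→timber→axe→honey: 3.913 × 2.321 × 0.1885 × 0.6313 = 1.08077
honey→salt→axe→honey: 3.913 × 0.4282 × 0.6313 = 1.05777
Maximum is sheep→salt→timber→sheep at 1.1972; arbitrage exists.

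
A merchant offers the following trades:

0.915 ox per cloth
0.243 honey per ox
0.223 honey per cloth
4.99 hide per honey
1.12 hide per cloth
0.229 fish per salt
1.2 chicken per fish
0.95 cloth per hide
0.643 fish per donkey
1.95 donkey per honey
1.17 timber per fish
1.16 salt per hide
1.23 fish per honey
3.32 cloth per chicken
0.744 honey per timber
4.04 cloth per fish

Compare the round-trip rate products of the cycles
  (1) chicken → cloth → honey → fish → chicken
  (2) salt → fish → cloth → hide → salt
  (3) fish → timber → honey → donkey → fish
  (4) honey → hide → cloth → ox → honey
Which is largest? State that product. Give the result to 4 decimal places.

1.2020

(1) 3.32 × 0.223 × 1.23 × 1.2 = 1.09277
(2) 0.229 × 4.04 × 1.12 × 1.16 = 1.20197
(3) 1.17 × 0.744 × 1.95 × 0.643 = 1.09145
(4) 4.99 × 0.95 × 0.915 × 0.243 = 1.05403
Highest is cycle (2) at 1.2020 (>1, arbitrage).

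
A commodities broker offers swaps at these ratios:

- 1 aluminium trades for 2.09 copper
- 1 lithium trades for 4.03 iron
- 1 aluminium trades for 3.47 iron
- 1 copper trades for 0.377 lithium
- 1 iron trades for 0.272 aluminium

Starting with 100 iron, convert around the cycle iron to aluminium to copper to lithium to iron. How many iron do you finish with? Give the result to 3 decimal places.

100 iron × 0.272 = 27.2 aluminium
27.2 aluminium × 2.09 = 56.848 copper
56.848 copper × 0.377 = 21.431696 lithium
21.431696 lithium × 4.03 = 86.36973488 iron

86.370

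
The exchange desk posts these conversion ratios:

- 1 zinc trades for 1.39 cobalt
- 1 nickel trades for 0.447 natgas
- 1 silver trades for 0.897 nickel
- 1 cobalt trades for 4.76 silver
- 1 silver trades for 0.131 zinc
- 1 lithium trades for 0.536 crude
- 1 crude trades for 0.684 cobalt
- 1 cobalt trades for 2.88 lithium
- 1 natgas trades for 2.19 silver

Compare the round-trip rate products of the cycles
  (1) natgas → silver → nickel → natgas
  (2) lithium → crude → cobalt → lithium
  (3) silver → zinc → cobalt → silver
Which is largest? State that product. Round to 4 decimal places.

1.0559

(1) 2.19 × 0.897 × 0.447 = 0.87810
(2) 0.536 × 0.684 × 2.88 = 1.05588
(3) 0.131 × 1.39 × 4.76 = 0.86675
Highest is cycle (2) at 1.0559 (>1, arbitrage).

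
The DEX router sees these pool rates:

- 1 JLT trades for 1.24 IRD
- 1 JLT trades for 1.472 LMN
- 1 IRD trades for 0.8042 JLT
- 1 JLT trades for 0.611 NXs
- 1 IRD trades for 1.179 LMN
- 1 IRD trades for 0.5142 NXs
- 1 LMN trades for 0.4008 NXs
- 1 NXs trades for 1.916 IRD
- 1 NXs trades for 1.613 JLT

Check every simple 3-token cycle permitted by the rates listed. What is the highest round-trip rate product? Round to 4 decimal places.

IRD→NXs→JLT→IRD: 0.5142 × 1.613 × 1.24 = 1.02846
NXs→JLT→LMN→NXs: 1.613 × 1.472 × 0.4008 = 0.95163
IRD→JLT→NXs→IRD: 0.8042 × 0.611 × 1.916 = 0.94146
IRD→LMN→NXs→IRD: 1.179 × 0.4008 × 1.916 = 0.90539
Maximum is IRD→NXs→JLT→IRD at 1.0285; arbitrage exists.

1.0285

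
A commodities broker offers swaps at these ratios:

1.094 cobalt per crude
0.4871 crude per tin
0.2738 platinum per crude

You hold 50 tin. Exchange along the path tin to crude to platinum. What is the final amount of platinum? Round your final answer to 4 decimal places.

50 tin × 0.4871 = 24.355 crude
24.355 crude × 0.2738 = 6.668399 platinum

6.6684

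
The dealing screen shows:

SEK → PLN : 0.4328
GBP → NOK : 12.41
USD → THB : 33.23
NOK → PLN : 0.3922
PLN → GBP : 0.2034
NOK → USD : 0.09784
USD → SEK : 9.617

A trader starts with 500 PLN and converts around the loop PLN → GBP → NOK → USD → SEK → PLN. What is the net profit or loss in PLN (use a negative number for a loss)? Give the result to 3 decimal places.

13.968

500 PLN × 0.2034 = 101.7 GBP
101.7 GBP × 12.41 = 1262.097 NOK
1262.097 NOK × 0.09784 = 123.48357048 USD
123.48357048 USD × 9.617 = 1187.54149730616 SEK
1187.54149730616 SEK × 0.4328 = 513.967960034106048 PLN
Net change: 513.967960034106048 − 500 = 13.967960034106048 PLN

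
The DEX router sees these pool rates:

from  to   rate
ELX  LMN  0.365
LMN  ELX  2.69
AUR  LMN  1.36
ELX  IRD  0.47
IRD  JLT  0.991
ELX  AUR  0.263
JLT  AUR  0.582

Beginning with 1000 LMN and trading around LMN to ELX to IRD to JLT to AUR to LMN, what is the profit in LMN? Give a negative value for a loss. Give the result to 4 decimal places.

-8.2877

1000 LMN × 2.69 = 2690 ELX
2690 ELX × 0.47 = 1264.3 IRD
1264.3 IRD × 0.991 = 1252.9213 JLT
1252.9213 JLT × 0.582 = 729.2001966 AUR
729.2001966 AUR × 1.36 = 991.712267376 LMN
Net change: 991.712267376 − 1000 = -8.287732624 LMN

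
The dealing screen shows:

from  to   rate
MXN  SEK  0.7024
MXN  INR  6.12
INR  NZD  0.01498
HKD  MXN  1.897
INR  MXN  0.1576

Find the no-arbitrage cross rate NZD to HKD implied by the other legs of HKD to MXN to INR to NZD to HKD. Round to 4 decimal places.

5.7500

Known legs of the cycle: 1.897 × 6.12 × 0.01498 = 0.1739124072
For no arbitrage the full-cycle product must be 1, so the missing rate is 1 / 0.1739124072 ≈ 5.750021.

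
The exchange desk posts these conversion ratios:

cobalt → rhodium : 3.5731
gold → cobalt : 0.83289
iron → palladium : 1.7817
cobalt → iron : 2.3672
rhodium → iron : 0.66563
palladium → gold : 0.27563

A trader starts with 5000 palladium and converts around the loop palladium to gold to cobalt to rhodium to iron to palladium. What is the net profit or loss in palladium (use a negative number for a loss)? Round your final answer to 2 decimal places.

5000 palladium × 0.27563 = 1378.15 gold
1378.15 gold × 0.83289 = 1147.8473535 cobalt
1147.8473535 cobalt × 3.5731 = 4101.37337879085 rhodium
4101.37337879085 rhodium × 0.66563 = 2729.9971621245534855 iron
2729.9971621245534855 iron × 1.7817 = 4864.03594375731694511535 palladium
Net change: 4864.03594375731694511535 − 5000 = -135.96405624268305488465 palladium

-135.96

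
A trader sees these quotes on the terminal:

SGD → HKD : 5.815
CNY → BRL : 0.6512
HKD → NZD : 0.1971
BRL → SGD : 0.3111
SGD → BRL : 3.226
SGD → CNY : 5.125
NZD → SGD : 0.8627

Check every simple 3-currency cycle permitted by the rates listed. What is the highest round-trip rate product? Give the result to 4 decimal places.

BRL→SGD→CNY→BRL: 0.3111 × 5.125 × 0.6512 = 1.03827
HKD→NZD→SGD→HKD: 0.1971 × 0.8627 × 5.815 = 0.98877
Maximum is BRL→SGD→CNY→BRL at 1.0383; arbitrage exists.

1.0383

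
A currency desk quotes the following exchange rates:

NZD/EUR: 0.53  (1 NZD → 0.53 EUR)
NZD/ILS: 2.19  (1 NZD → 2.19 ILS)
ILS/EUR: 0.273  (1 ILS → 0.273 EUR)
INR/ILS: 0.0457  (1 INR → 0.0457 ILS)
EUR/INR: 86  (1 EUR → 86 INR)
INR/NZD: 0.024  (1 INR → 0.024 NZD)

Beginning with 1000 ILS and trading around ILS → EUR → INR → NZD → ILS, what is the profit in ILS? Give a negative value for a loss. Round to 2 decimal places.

234.00

1000 ILS × 0.273 = 273 EUR
273 EUR × 86 = 23478 INR
23478 INR × 0.024 = 563.472 NZD
563.472 NZD × 2.19 = 1234.00368 ILS
Net change: 1234.00368 − 1000 = 234.00368 ILS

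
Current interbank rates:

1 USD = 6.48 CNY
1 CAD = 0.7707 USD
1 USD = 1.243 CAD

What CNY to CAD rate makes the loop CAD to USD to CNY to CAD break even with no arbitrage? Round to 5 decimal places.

0.20023

Known legs of the cycle: 0.7707 × 6.48 = 4.994136
For no arbitrage the full-cycle product must be 1, so the missing rate is 1 / 4.994136 ≈ 0.2002348.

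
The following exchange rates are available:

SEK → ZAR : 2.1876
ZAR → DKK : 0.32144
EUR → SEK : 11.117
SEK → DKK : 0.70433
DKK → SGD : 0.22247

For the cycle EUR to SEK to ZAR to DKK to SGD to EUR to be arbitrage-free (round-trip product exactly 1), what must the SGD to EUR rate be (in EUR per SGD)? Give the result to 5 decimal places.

0.57501

Known legs of the cycle: 11.117 × 2.1876 × 0.32144 × 0.22247 = 1.73910936832683456
For no arbitrage the full-cycle product must be 1, so the missing rate is 1 / 1.73910936832683456 ≈ 0.5750070.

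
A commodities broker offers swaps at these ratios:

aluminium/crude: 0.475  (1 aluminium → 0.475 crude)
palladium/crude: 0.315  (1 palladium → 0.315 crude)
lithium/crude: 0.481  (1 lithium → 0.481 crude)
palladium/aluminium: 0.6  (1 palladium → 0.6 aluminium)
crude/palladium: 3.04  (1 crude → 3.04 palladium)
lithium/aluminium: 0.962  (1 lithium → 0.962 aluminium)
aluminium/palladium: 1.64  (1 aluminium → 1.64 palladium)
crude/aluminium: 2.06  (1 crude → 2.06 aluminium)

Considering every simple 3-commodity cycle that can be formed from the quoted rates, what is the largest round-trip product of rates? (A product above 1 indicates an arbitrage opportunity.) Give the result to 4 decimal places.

1.0642

crude→aluminium→palladium→crude: 2.06 × 1.64 × 0.315 = 1.06420
crude→palladium→aluminium→crude: 3.04 × 0.6 × 0.475 = 0.86640
Maximum is crude→aluminium→palladium→crude at 1.0642; arbitrage exists.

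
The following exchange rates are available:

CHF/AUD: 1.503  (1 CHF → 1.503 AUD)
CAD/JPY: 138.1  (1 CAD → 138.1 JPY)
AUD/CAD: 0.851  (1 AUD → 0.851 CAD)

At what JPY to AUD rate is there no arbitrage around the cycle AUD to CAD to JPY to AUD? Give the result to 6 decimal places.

Known legs of the cycle: 0.851 × 138.1 = 117.5231
For no arbitrage the full-cycle product must be 1, so the missing rate is 1 / 117.5231 ≈ 0.00850897.

0.008509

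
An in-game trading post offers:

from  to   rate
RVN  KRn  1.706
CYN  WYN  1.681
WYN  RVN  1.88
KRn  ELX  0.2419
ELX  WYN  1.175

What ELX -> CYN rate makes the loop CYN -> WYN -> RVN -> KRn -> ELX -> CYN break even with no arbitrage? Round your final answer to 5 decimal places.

0.76676

Known legs of the cycle: 1.681 × 1.88 × 1.706 × 0.2419 = 1.304188774792
For no arbitrage the full-cycle product must be 1, so the missing rate is 1 / 1.304188774792 ≈ 0.7667602.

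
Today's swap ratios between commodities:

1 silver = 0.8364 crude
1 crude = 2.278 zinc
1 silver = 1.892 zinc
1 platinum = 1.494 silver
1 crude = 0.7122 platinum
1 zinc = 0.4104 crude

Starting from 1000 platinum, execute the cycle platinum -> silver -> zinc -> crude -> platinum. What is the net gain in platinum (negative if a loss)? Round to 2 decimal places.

-173.81

1000 platinum × 1.494 = 1494 silver
1494 silver × 1.892 = 2826.648 zinc
2826.648 zinc × 0.4104 = 1160.0563392 crude
1160.0563392 crude × 0.7122 = 826.19212477824 platinum
Net change: 826.19212477824 − 1000 = -173.80787522176 platinum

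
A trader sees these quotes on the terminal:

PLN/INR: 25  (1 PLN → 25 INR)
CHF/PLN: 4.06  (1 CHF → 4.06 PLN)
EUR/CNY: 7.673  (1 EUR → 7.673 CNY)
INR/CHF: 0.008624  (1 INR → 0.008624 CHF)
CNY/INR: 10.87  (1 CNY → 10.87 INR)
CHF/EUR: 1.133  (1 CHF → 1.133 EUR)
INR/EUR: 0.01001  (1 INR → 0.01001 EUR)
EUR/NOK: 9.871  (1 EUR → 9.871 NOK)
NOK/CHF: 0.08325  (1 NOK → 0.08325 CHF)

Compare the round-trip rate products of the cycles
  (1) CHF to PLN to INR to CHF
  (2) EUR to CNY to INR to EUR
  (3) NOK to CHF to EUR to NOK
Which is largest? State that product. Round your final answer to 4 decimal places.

0.9311

(1) 4.06 × 25 × 0.008624 = 0.87534
(2) 7.673 × 10.87 × 0.01001 = 0.83489
(3) 0.08325 × 1.133 × 9.871 = 0.93105
Highest is cycle (3) at 0.9311 (≤1, no arbitrage).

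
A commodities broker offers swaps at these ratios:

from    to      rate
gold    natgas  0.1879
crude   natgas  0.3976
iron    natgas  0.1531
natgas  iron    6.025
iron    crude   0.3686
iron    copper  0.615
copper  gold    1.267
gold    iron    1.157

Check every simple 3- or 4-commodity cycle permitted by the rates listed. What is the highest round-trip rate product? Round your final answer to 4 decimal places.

copper→gold→iron→copper: 1.267 × 1.157 × 0.615 = 0.90154
crude→natgas→iron→crude: 0.3976 × 6.025 × 0.3686 = 0.88300
copper→gold→natgas→iron→copper: 1.267 × 0.1879 × 6.025 × 0.615 = 0.88214
Maximum is copper→gold→iron→copper at 0.9015; no arbitrage — every cycle loses value.

0.9015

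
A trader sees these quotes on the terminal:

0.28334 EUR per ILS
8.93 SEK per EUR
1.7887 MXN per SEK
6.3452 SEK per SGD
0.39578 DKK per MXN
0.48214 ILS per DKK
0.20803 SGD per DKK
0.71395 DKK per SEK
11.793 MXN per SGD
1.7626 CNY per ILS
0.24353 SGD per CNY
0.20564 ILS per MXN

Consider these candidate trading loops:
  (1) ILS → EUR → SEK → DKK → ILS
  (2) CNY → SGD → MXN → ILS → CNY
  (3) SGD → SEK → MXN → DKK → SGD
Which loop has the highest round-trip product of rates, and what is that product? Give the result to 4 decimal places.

(1) 0.28334 × 8.93 × 0.71395 × 0.48214 = 0.87096
(2) 0.24353 × 11.793 × 0.20564 × 1.7626 = 1.04097
(3) 6.3452 × 1.7887 × 0.39578 × 0.20803 = 0.93446
Highest is cycle (2) at 1.0410 (>1, arbitrage).

1.0410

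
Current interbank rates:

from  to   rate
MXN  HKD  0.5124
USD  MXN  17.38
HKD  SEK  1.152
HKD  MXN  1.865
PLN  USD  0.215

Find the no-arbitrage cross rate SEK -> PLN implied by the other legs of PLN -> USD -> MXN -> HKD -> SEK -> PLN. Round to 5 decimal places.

0.45337

Known legs of the cycle: 0.215 × 17.38 × 0.5124 × 1.152 = 2.20571721216
For no arbitrage the full-cycle product must be 1, so the missing rate is 1 / 2.20571721216 ≈ 0.4533673.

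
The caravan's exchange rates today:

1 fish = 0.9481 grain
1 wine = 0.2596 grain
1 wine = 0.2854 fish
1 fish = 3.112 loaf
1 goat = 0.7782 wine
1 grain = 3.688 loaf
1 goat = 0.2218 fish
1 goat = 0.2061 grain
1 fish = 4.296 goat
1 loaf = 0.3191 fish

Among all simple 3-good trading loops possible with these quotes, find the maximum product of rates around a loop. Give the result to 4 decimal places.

1.1158

loaf→fish→grain→loaf: 0.3191 × 0.9481 × 3.688 = 1.11576
wine→fish→goat→wine: 0.2854 × 4.296 × 0.7782 = 0.95413
Maximum is loaf→fish→grain→loaf at 1.1158; arbitrage exists.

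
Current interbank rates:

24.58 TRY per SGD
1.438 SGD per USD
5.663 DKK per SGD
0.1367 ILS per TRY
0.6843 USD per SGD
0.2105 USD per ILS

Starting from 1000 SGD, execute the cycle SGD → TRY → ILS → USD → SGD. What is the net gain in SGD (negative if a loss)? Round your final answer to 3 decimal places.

17.095

1000 SGD × 24.58 = 24580 TRY
24580 TRY × 0.1367 = 3360.086 ILS
3360.086 ILS × 0.2105 = 707.298103 USD
707.298103 USD × 1.438 = 1017.094672114 SGD
Net change: 1017.094672114 − 1000 = 17.094672114 SGD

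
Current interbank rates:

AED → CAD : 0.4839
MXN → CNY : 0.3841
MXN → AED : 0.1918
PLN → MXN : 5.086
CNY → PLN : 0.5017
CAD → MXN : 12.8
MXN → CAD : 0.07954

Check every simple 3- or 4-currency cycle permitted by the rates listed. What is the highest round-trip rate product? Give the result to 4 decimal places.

1.1880

AED→CAD→MXN→AED: 0.4839 × 12.8 × 0.1918 = 1.18799
CNY→PLN→MXN→CNY: 0.5017 × 5.086 × 0.3841 = 0.98009
Maximum is AED→CAD→MXN→AED at 1.1880; arbitrage exists.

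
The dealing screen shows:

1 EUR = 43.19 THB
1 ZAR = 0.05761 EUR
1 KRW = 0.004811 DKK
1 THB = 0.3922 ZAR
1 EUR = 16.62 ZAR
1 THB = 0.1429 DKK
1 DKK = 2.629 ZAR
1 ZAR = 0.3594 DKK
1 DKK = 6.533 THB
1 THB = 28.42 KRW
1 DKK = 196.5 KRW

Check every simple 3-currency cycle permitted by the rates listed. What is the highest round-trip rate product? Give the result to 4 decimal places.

ZAR→EUR→THB→ZAR: 0.05761 × 43.19 × 0.3922 = 0.97586
ZAR→DKK→THB→ZAR: 0.3594 × 6.533 × 0.3922 = 0.92087
KRW→DKK→THB→KRW: 0.004811 × 6.533 × 28.42 = 0.89325
Maximum is ZAR→EUR→THB→ZAR at 0.9759; no arbitrage — every cycle loses value.

0.9759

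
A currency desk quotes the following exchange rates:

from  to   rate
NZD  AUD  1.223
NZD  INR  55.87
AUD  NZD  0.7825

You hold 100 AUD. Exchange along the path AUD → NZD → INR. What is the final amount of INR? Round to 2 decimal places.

4371.83

100 AUD × 0.7825 = 78.25 NZD
78.25 NZD × 55.87 = 4371.8275 INR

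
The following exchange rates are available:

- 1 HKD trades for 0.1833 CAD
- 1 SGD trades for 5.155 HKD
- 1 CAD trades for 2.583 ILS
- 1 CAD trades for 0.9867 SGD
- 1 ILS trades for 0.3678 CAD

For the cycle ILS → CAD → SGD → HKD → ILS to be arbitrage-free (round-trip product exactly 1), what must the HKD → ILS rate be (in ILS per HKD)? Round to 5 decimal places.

0.53453

Known legs of the cycle: 0.3678 × 0.9867 × 5.155 = 1.8707920803
For no arbitrage the full-cycle product must be 1, so the missing rate is 1 / 1.8707920803 ≈ 0.5345329.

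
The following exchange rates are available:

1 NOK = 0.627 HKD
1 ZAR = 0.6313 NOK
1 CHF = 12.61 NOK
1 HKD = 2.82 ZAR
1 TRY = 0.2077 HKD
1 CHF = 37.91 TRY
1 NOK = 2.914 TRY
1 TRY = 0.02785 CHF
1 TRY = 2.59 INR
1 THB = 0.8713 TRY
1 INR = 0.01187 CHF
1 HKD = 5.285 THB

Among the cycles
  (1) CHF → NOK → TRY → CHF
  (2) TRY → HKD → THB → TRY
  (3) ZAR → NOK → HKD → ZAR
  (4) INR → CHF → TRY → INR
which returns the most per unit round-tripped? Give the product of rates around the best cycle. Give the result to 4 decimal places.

(1) 12.61 × 2.914 × 0.02785 = 1.02336
(2) 0.2077 × 5.285 × 0.8713 = 0.95642
(3) 0.6313 × 0.627 × 2.82 = 1.11623
(4) 0.01187 × 37.91 × 2.59 = 1.16548
Highest is cycle (4) at 1.1655 (>1, arbitrage).

1.1655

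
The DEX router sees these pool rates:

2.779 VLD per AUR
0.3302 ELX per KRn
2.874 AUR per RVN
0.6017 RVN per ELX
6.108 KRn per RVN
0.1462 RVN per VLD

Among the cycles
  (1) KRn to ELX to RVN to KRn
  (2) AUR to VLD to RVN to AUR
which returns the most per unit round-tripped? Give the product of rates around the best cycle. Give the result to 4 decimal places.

1.2135

(1) 0.3302 × 0.6017 × 6.108 = 1.21355
(2) 2.779 × 0.1462 × 2.874 = 1.16768
Highest is cycle (1) at 1.2135 (>1, arbitrage).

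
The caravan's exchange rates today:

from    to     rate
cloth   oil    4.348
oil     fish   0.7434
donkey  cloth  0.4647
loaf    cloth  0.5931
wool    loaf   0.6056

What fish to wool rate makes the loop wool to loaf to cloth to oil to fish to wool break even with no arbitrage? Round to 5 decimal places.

0.86134

Known legs of the cycle: 0.6056 × 0.5931 × 4.348 × 0.7434 = 1.160983059308352
For no arbitrage the full-cycle product must be 1, so the missing rate is 1 / 1.160983059308352 ≈ 0.8613390.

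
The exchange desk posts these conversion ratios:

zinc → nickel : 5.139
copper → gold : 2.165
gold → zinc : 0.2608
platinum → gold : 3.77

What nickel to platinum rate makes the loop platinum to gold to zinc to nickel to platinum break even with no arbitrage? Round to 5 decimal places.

0.19791

Known legs of the cycle: 3.77 × 0.2608 × 5.139 = 5.052747024
For no arbitrage the full-cycle product must be 1, so the missing rate is 1 / 5.052747024 ≈ 0.1979121.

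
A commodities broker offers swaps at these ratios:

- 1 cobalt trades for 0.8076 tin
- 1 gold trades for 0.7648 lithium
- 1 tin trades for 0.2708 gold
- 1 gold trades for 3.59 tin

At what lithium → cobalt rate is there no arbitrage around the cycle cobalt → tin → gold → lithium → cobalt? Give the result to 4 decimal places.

5.9787

Known legs of the cycle: 0.8076 × 0.2708 × 0.7648 = 0.167260291584
For no arbitrage the full-cycle product must be 1, so the missing rate is 1 / 0.167260291584 ≈ 5.978705.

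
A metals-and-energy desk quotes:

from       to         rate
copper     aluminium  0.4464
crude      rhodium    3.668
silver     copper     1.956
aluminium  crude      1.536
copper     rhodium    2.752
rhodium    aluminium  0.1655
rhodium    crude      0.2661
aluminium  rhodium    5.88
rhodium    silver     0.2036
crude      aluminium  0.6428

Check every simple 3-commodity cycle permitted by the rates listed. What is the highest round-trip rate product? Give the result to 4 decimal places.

copper→rhodium→silver→copper: 2.752 × 0.2036 × 1.956 = 1.09596
crude→aluminium→rhodium→crude: 0.6428 × 5.88 × 0.2661 = 1.00577
crude→rhodium→aluminium→crude: 3.668 × 0.1655 × 1.536 = 0.93243
Maximum is copper→rhodium→silver→copper at 1.0960; arbitrage exists.

1.0960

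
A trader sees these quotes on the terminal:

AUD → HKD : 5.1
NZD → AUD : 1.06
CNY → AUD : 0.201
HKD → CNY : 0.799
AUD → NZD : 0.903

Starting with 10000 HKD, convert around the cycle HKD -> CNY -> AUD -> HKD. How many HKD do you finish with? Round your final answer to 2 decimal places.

8190.55

10000 HKD × 0.799 = 7990 CNY
7990 CNY × 0.201 = 1605.99 AUD
1605.99 AUD × 5.1 = 8190.549 HKD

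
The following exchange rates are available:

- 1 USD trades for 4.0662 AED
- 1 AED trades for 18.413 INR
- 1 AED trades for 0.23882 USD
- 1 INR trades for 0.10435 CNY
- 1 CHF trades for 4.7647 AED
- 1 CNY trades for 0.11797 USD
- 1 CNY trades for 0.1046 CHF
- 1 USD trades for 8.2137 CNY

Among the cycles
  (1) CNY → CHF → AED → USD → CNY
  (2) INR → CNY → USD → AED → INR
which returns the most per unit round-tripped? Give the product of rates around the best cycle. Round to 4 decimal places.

0.9776

(1) 0.1046 × 4.7647 × 0.23882 × 8.2137 = 0.97764
(2) 0.10435 × 0.11797 × 4.0662 × 18.413 = 0.92167
Highest is cycle (1) at 0.9776 (≤1, no arbitrage).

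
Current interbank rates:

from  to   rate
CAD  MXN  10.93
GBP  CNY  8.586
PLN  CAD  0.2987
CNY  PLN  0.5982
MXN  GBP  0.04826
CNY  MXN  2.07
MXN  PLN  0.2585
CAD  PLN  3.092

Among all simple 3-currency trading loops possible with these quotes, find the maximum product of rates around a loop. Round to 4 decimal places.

0.8577

MXN→GBP→CNY→MXN: 0.04826 × 8.586 × 2.07 = 0.85773
MXN→PLN→CAD→MXN: 0.2585 × 0.2987 × 10.93 = 0.84395
Maximum is MXN→GBP→CNY→MXN at 0.8577; no arbitrage — every cycle loses value.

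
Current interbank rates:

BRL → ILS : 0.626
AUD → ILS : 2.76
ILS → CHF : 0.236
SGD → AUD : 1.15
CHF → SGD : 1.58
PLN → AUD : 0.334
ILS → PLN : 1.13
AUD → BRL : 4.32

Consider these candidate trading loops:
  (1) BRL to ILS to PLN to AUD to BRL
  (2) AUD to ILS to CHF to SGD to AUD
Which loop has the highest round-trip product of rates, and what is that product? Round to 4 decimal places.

(1) 0.626 × 1.13 × 0.334 × 4.32 = 1.02066
(2) 2.76 × 0.236 × 1.58 × 1.15 = 1.18352
Highest is cycle (2) at 1.1835 (>1, arbitrage).

1.1835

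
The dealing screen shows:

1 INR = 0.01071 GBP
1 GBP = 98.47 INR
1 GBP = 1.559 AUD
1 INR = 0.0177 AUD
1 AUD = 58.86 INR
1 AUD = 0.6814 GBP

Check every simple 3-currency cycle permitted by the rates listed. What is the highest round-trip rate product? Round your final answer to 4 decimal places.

1.1876

AUD→GBP→INR→AUD: 0.6814 × 98.47 × 0.0177 = 1.18763
AUD→INR→GBP→AUD: 58.86 × 0.01071 × 1.559 = 0.98278
Maximum is AUD→GBP→INR→AUD at 1.1876; arbitrage exists.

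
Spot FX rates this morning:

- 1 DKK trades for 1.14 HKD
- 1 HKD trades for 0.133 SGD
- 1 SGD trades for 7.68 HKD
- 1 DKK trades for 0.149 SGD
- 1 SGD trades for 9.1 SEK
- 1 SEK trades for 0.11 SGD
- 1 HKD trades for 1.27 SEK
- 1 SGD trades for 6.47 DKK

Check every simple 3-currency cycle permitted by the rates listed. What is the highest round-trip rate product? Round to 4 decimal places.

1.0729

SEK→SGD→HKD→SEK: 0.11 × 7.68 × 1.27 = 1.07290
HKD→SGD→DKK→HKD: 0.133 × 6.47 × 1.14 = 0.98098
Maximum is SEK→SGD→HKD→SEK at 1.0729; arbitrage exists.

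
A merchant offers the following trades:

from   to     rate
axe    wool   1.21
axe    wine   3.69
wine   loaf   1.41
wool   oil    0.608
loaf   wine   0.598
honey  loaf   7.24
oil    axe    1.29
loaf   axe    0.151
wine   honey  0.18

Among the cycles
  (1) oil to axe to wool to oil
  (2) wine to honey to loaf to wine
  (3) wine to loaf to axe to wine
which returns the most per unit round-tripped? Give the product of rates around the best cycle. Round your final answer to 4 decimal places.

0.9490

(1) 1.29 × 1.21 × 0.608 = 0.94903
(2) 0.18 × 7.24 × 0.598 = 0.77931
(3) 1.41 × 0.151 × 3.69 = 0.78564
Highest is cycle (1) at 0.9490 (≤1, no arbitrage).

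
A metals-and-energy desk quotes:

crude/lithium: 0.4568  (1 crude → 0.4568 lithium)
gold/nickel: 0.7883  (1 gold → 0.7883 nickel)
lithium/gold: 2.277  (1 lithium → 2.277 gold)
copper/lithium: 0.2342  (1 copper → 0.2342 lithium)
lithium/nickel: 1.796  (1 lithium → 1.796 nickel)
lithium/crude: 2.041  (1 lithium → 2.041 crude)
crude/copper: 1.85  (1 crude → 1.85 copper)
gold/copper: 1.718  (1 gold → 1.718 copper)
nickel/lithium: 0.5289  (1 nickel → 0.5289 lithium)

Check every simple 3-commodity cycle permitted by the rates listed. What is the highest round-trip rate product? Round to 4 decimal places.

nickel→lithium→gold→nickel: 0.5289 × 2.277 × 0.7883 = 0.94935
gold→copper→lithium→gold: 1.718 × 0.2342 × 2.277 = 0.91616
crude→copper→lithium→crude: 1.85 × 0.2342 × 2.041 = 0.88430
Maximum is nickel→lithium→gold→nickel at 0.9494; no arbitrage — every cycle loses value.

0.9494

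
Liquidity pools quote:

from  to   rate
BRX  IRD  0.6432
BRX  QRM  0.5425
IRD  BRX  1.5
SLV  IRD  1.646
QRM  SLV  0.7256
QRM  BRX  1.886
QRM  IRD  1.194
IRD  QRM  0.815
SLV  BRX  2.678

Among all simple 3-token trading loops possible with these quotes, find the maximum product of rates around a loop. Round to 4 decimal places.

1.0542

SLV→BRX→QRM→SLV: 2.678 × 0.5425 × 0.7256 = 1.05416
IRD→QRM→BRX→IRD: 0.815 × 1.886 × 0.6432 = 0.98866
SLV→IRD→QRM→SLV: 1.646 × 0.815 × 0.7256 = 0.97339
IRD→BRX→QRM→IRD: 1.5 × 0.5425 × 1.194 = 0.97162
Maximum is SLV→BRX→QRM→SLV at 1.0542; arbitrage exists.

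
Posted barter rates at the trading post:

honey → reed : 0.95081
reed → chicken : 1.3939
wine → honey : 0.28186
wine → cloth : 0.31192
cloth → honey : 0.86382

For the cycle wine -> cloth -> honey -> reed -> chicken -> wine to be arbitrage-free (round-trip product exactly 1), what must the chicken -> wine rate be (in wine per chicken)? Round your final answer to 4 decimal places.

Known legs of the cycle: 0.31192 × 0.86382 × 0.95081 × 1.3939 = 0.3571016328504109296
For no arbitrage the full-cycle product must be 1, so the missing rate is 1 / 0.3571016328504109296 ≈ 2.800323.

2.8003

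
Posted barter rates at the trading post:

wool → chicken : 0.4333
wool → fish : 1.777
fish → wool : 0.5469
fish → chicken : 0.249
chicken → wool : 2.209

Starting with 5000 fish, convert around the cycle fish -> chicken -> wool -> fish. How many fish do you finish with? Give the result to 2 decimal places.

5000 fish × 0.249 = 1245 chicken
1245 chicken × 2.209 = 2750.205 wool
2750.205 wool × 1.777 = 4887.114285 fish

4887.11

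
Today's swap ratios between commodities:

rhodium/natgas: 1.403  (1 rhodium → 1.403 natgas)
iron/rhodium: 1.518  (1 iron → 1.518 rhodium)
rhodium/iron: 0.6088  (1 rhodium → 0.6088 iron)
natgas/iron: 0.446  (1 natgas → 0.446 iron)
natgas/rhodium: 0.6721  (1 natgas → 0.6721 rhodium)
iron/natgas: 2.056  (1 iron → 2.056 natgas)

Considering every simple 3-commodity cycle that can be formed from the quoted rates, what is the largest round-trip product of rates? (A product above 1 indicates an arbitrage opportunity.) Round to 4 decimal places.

0.9499

rhodium→natgas→iron→rhodium: 1.403 × 0.446 × 1.518 = 0.94987
rhodium→iron→natgas→rhodium: 0.6088 × 2.056 × 0.6721 = 0.84126
Maximum is rhodium→natgas→iron→rhodium at 0.9499; no arbitrage — every cycle loses value.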